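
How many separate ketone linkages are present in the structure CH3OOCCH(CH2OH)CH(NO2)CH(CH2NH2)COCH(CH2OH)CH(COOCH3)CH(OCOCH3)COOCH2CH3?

1

Working along the chain:
  CH3OOC: CH3O–C(=O)–: carbonyl C bonded to C and to –OCH3 → ester (not ketone + ether).
  CH(CH2OH): pendant –CH2OH on an sp³ backbone C → alcohol.
  CH(NO2): –NO2 on an sp³ carbon → nitro (the N=O is not a carbonyl).
  CH(CH2NH2): pendant –CH2NH2: N on sp³ C, no adjacent C=O → amine.
  CO: –C(=O)– with carbon on both sides → ketone.
  CH(CH2OH): pendant –CH2OH on an sp³ backbone C → alcohol.
  CH(COOCH3): pendant –COOCH3: carbonyl C bonded to C and –OCH3 → ester.
  CH(OCOCH3): pendant –OC(=O)CH3: an acyloxy group → ester.
  COOCH2CH3: –C(=O)OCH2CH3: carbonyl C bonded to C and to –OEt → ester.
Ketone appears at: CO → 1.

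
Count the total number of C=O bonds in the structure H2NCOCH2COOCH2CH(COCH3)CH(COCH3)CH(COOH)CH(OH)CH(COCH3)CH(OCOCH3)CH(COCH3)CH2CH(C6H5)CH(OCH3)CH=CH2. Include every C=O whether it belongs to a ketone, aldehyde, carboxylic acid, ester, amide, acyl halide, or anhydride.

H2NCO: amide, 1 C=O (running total 1).
CH2COOCH2: ester, 1 C=O (running total 2).
CH(COCH3): ketone, 1 C=O (running total 3).
CH(COCH3): ketone, 1 C=O (running total 4).
CH(COOH): carboxylic acid, 1 C=O (running total 5).
CH(COCH3): ketone, 1 C=O (running total 6).
CH(OCOCH3): ester, 1 C=O (running total 7).
CH(COCH3): ketone, 1 C=O (running total 8).

8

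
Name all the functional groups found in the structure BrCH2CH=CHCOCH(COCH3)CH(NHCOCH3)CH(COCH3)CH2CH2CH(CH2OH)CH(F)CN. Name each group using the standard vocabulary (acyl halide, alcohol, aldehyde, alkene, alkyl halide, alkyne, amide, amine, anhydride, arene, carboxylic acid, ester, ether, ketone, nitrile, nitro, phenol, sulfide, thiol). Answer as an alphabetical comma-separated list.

Reading the structure from left to right:
  BrCH2: halogen on an sp³ carbon → alkyl halide.
  CH=CH: C=C double bond → alkene.
  CO: –C(=O)– with carbon on both sides → ketone.
  CH(COCH3): pendant –COCH3: carbonyl C bonded to two carbons → ketone.
  CH(NHCOCH3): pendant –NHC(=O)CH3: N bonded to a carbonyl → amide (not amine).
  CH(COCH3): pendant –COCH3: carbonyl C bonded to two carbons → ketone.
  CH(CH2OH): pendant –CH2OH on an sp³ backbone C → alcohol.
  CH(F): halogen on an sp³ carbon → alkyl halide.
  CN: –C≡N: carbon triple-bonded to nitrogen → nitrile.

alcohol, alkene, alkyl halide, amide, ketone, nitrile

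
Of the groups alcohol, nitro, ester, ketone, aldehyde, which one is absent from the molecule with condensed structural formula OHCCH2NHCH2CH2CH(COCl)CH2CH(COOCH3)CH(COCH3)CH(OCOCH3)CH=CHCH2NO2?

nitro: present (CH2NO2 — –NO2 on carbon → nitro group).
aldehyde: present (OHC — terminal –CHO: carbonyl C bonded to H and C → aldehyde).
ketone: present (CH(COCH3) — pendant –COCH3: carbonyl C bonded to two carbons → ketone).
ester: present (CH(COOCH3) — pendant –COOCH3: carbonyl C bonded to C and –OCH3 → ester).
alcohol: no segment matches this pattern.

alcohol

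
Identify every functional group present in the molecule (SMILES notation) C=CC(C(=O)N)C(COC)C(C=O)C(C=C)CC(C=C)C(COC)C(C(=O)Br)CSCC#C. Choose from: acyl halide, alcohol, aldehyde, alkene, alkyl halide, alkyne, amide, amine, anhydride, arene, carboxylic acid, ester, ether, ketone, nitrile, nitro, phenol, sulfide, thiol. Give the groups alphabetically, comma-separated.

acyl halide, aldehyde, alkene, alkyne, amide, ether, sulfide

Working along the chain:
  CH2=CH: C=C double bond → alkene.
  CH(CONH2): pendant –CONH2: carbonyl C bonded to C and N → amide.
  CH(CH2OCH3): pendant –CH2OCH3: C–O–C linkage → ether.
  CH(CHO): pendant –CHO: carbonyl C bonded to C and H → aldehyde.
  CH(CH=CH2): pendant –CH=CH2: C=C double bond → alkene.
  CH(CH=CH2): pendant –CH=CH2: C=C double bond → alkene.
  CH(CH2OCH3): pendant –CH2OCH3: C–O–C linkage → ether.
  CH(COBr): pendant –C(=O)X: carbonyl C bonded to C and halogen → acyl halide.
  CH2SCH2: C–S–C linkage → sulfide (thioether).
  C≡CH: C≡C triple bond → alkyne.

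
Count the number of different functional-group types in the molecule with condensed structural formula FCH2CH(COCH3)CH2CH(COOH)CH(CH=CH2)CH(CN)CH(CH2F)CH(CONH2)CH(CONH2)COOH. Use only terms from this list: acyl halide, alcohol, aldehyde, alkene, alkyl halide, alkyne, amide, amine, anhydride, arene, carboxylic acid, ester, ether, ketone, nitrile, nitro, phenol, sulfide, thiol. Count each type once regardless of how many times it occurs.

halogen on an sp³ carbon → alkyl halide.
pendant –COCH3: carbonyl C bonded to two carbons → ketone.
pendant –COOH: carbonyl C bonded to C and –OH → carboxylic acid.
pendant –CH=CH2: C=C double bond → alkene.
pendant –C≡N: nitrile.
pendant –CH2X: halogen on sp³ carbon → alkyl halide.
pendant –CONH2: carbonyl C bonded to C and N → amide.
pendant –CONH2: carbonyl C bonded to C and N → amide.
–COOH: carbonyl C bonded to –OH and C → carboxylic acid (the –OH is not a separate alcohol).
Distinct types present: alkene, alkyl halide, amide, carboxylic acid, ketone, nitrile.

6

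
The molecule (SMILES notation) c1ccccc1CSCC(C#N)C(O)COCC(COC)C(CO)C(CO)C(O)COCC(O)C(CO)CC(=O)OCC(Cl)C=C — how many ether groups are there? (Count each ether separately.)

Working along the chain:
  C6H5: C6H5– phenyl ring → arene.
  CH2SCH2: C–S–C linkage → sulfide (thioether).
  CH(CN): pendant –C≡N: nitrile.
  CH(OH): –OH on an sp³ carbon → alcohol (secondary).
  CH2OCH2: C–O–C with sp³ carbons on both sides and no adjacent C=O → ether.
  CH(CH2OCH3): pendant –CH2OCH3: C–O–C linkage → ether.
  CH(CH2OH): pendant –CH2OH on an sp³ backbone C → alcohol.
  CH(CH2OH): pendant –CH2OH on an sp³ backbone C → alcohol.
  CH(OH): –OH on an sp³ carbon → alcohol (secondary).
  CH2OCH2: C–O–C with sp³ carbons on both sides and no adjacent C=O → ether.
  CH(OH): –OH on an sp³ carbon → alcohol (secondary).
  CH(CH2OH): pendant –CH2OH on an sp³ backbone C → alcohol.
  CH2COOCH2: –C(=O)–O–C with C on the carbonyl side → ester.
  CH(Cl): halogen on an sp³ carbon → alkyl halide.
  CH=CH2: C=C double bond → alkene.
Ether appears at: CH2OCH2, CH(CH2OCH3), CH2OCH2 → 3.

3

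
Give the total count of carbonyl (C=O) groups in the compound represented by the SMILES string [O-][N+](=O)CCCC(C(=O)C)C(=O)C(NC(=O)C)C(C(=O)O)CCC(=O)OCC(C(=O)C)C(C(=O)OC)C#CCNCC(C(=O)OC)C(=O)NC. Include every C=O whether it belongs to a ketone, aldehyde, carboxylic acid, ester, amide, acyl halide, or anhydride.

9

CH(COCH3): ketone, 1 C=O (running total 1).
CO: ketone, 1 C=O (running total 2).
CH(NHCOCH3): amide, 1 C=O (running total 3).
CH(COOH): carboxylic acid, 1 C=O (running total 4).
CH2COOCH2: ester, 1 C=O (running total 5).
CH(COCH3): ketone, 1 C=O (running total 6).
CH(COOCH3): ester, 1 C=O (running total 7).
CH(COOCH3): ester, 1 C=O (running total 8).
CONHCH3: amide, 1 C=O (running total 9).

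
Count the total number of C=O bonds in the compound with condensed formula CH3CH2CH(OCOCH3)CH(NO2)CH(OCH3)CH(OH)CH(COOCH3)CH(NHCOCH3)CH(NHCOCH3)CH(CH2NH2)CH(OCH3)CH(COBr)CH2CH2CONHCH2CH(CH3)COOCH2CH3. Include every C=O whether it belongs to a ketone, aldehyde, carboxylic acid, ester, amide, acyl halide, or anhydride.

7

CH(OCOCH3): ester, 1 C=O (running total 1).
CH(COOCH3): ester, 1 C=O (running total 2).
CH(NHCOCH3): amide, 1 C=O (running total 3).
CH(NHCOCH3): amide, 1 C=O (running total 4).
CH(COBr): acyl halide, 1 C=O (running total 5).
CH2CONHCH2: amide, 1 C=O (running total 6).
COOCH2CH3: ester, 1 C=O (running total 7).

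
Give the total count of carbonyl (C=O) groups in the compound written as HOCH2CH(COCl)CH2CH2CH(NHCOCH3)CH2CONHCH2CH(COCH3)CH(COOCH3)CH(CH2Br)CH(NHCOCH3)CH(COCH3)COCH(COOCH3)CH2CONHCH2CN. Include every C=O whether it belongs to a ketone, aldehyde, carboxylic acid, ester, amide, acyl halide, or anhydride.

10

CH(COCl): acyl halide, 1 C=O (running total 1).
CH(NHCOCH3): amide, 1 C=O (running total 2).
CH2CONHCH2: amide, 1 C=O (running total 3).
CH(COCH3): ketone, 1 C=O (running total 4).
CH(COOCH3): ester, 1 C=O (running total 5).
CH(NHCOCH3): amide, 1 C=O (running total 6).
CH(COCH3): ketone, 1 C=O (running total 7).
CO: ketone, 1 C=O (running total 8).
CH(COOCH3): ester, 1 C=O (running total 9).
CH2CONHCH2: amide, 1 C=O (running total 10).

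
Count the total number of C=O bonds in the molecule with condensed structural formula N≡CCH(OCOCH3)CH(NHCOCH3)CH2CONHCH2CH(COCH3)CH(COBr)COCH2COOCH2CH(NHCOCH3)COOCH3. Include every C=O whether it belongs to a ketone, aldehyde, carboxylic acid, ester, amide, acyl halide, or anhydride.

CH(OCOCH3): ester, 1 C=O (running total 1).
CH(NHCOCH3): amide, 1 C=O (running total 2).
CH2CONHCH2: amide, 1 C=O (running total 3).
CH(COCH3): ketone, 1 C=O (running total 4).
CH(COBr): acyl halide, 1 C=O (running total 5).
CO: ketone, 1 C=O (running total 6).
CH2COOCH2: ester, 1 C=O (running total 7).
CH(NHCOCH3): amide, 1 C=O (running total 8).
COOCH3: ester, 1 C=O (running total 9).

9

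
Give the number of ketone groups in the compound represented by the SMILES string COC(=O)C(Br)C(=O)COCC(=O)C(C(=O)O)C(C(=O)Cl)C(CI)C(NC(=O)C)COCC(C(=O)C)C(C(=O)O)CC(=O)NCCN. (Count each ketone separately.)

3

CH3O–C(=O)–: carbonyl C bonded to C and to –OCH3 → ester (not ketone + ether).
halogen on an sp³ carbon → alkyl halide.
–C(=O)– with carbon on both sides → ketone.
C–O–C with sp³ carbons on both sides and no adjacent C=O → ether.
–C(=O)– with carbon on both sides → ketone.
pendant –COOH: carbonyl C bonded to C and –OH → carboxylic acid.
pendant –C(=O)X: carbonyl C bonded to C and halogen → acyl halide.
pendant –CH2X: halogen on sp³ carbon → alkyl halide.
pendant –NHC(=O)CH3: N bonded to a carbonyl → amide (not amine).
C–O–C with sp³ carbons on both sides and no adjacent C=O → ether.
pendant –COCH3: carbonyl C bonded to two carbons → ketone.
pendant –COOH: carbonyl C bonded to C and –OH → carboxylic acid.
–C(=O)–N– linkage → amide (the N is not an amine).
–NH2 on an sp³ carbon with no adjacent C=O → amine.
Ketone appears at: CO, CO, CH(COCH3) → 3.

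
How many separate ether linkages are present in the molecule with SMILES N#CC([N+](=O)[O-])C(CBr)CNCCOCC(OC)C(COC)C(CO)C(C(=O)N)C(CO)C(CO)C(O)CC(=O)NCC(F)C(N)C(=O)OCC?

N≡C–: carbon triple-bonded to nitrogen → nitrile.
–NO2 on an sp³ carbon → nitro (the N=O is not a carbonyl).
pendant –CH2X: halogen on sp³ carbon → alkyl halide.
C–N–C with sp³ carbons and no adjacent C=O → amine (secondary).
C–O–C with sp³ carbons on both sides and no adjacent C=O → ether.
pendant –OCH3: C–O–C with sp³ C, no adjacent C=O → ether.
pendant –CH2OCH3: C–O–C linkage → ether.
pendant –CH2OH on an sp³ backbone C → alcohol.
pendant –CONH2: carbonyl C bonded to C and N → amide.
pendant –CH2OH on an sp³ backbone C → alcohol.
pendant –CH2OH on an sp³ backbone C → alcohol.
–OH on an sp³ carbon → alcohol (secondary).
–C(=O)–N– linkage → amide (the N is not an amine).
halogen on an sp³ carbon → alkyl halide.
–NH2 on an sp³ carbon with no adjacent C=O → amine.
–C(=O)OCH2CH3: carbonyl C bonded to C and to –OEt → ester.
Ether appears at: CH2OCH2, CH(OCH3), CH(CH2OCH3) → 3.

3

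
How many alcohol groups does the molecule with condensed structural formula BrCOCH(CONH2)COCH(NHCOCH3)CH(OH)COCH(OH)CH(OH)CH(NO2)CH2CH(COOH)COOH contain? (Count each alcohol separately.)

Taking each segment in turn:
  BrCO: –C(=O)Br: carbonyl C bonded to C and to a halogen → acyl halide (not alkyl halide).
  CH(CONH2): pendant –CONH2: carbonyl C bonded to C and N → amide.
  CO: –C(=O)– with carbon on both sides → ketone.
  CH(NHCOCH3): pendant –NHC(=O)CH3: N bonded to a carbonyl → amide (not amine).
  CH(OH): –OH on an sp³ carbon → alcohol (secondary).
  CO: –C(=O)– with carbon on both sides → ketone.
  CH(OH): –OH on an sp³ carbon → alcohol (secondary).
  CH(OH): –OH on an sp³ carbon → alcohol (secondary).
  CH(NO2): –NO2 on an sp³ carbon → nitro (the N=O is not a carbonyl).
  CH(COOH): pendant –COOH: carbonyl C bonded to C and –OH → carboxylic acid.
  COOH: –COOH: carbonyl C bonded to –OH and C → carboxylic acid (the –OH is not a separate alcohol).
Alcohol appears at: CH(OH), CH(OH), CH(OH) → 3.

3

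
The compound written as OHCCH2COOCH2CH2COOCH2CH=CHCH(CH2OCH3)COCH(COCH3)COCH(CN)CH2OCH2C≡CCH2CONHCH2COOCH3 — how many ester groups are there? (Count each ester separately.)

Taking each segment in turn:
  OHC: terminal –CHO: carbonyl C bonded to H and C → aldehyde.
  CH2COOCH2: –C(=O)–O–C with C on the carbonyl side → ester.
  CH2COOCH2: –C(=O)–O–C with C on the carbonyl side → ester.
  CH=CH: C=C double bond → alkene.
  CH(CH2OCH3): pendant –CH2OCH3: C–O–C linkage → ether.
  CO: –C(=O)– with carbon on both sides → ketone.
  CH(COCH3): pendant –COCH3: carbonyl C bonded to two carbons → ketone.
  CO: –C(=O)– with carbon on both sides → ketone.
  CH(CN): pendant –C≡N: nitrile.
  CH2OCH2: C–O–C with sp³ carbons on both sides and no adjacent C=O → ether.
  C≡C: C≡C triple bond → alkyne.
  CH2CONHCH2: –C(=O)–N– linkage → amide (the N is not an amine).
  COOCH3: –C(=O)OCH3: carbonyl C bonded to C and to –OCH3 → ester (not ketone + ether).
Ester appears at: CH2COOCH2, CH2COOCH2, COOCH3 → 3.

3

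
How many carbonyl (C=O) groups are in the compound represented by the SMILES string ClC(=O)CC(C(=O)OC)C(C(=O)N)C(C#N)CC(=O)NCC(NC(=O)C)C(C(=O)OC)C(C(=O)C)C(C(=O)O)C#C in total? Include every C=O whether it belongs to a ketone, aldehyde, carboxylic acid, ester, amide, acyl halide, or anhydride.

8

ClCO: acyl halide, 1 C=O (running total 1).
CH(COOCH3): ester, 1 C=O (running total 2).
CH(CONH2): amide, 1 C=O (running total 3).
CH2CONHCH2: amide, 1 C=O (running total 4).
CH(NHCOCH3): amide, 1 C=O (running total 5).
CH(COOCH3): ester, 1 C=O (running total 6).
CH(COCH3): ketone, 1 C=O (running total 7).
CH(COOH): carboxylic acid, 1 C=O (running total 8).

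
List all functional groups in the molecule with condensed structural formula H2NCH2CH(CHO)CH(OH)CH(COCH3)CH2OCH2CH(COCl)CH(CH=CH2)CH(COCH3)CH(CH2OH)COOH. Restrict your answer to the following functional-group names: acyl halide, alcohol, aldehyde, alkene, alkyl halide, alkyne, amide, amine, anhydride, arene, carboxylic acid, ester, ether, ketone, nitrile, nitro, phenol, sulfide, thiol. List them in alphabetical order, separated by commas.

acyl halide, alcohol, aldehyde, alkene, amine, carboxylic acid, ether, ketone

–NH2 on an sp³ carbon with no adjacent C=O → amine.
pendant –CHO: carbonyl C bonded to C and H → aldehyde.
–OH on an sp³ carbon → alcohol (secondary).
pendant –COCH3: carbonyl C bonded to two carbons → ketone.
C–O–C with sp³ carbons on both sides and no adjacent C=O → ether.
pendant –C(=O)X: carbonyl C bonded to C and halogen → acyl halide.
pendant –CH=CH2: C=C double bond → alkene.
pendant –COCH3: carbonyl C bonded to two carbons → ketone.
pendant –CH2OH on an sp³ backbone C → alcohol.
–COOH: carbonyl C bonded to –OH and C → carboxylic acid (the –OH is not a separate alcohol).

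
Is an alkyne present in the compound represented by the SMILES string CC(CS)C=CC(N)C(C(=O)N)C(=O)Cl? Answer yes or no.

no

pendant –CH2SH → thiol.
C=C double bond → alkene.
–NH2 on an sp³ carbon with no adjacent C=O → amine.
pendant –CONH2: carbonyl C bonded to C and N → amide.
–C(=O)Cl: carbonyl C bonded to C and to a halogen → acyl halide (not alkyl halide).
The groups actually present are: acyl halide, alkene, amide, amine, thiol.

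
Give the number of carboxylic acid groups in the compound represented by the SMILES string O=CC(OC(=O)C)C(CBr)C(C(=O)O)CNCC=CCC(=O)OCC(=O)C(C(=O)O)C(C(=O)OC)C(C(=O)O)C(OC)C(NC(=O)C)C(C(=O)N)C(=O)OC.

terminal –CHO: carbonyl C bonded to H and C → aldehyde.
pendant –OC(=O)CH3: an acyloxy group → ester.
pendant –CH2X: halogen on sp³ carbon → alkyl halide.
pendant –COOH: carbonyl C bonded to C and –OH → carboxylic acid.
C–N–C with sp³ carbons and no adjacent C=O → amine (secondary).
C=C double bond → alkene.
–C(=O)–O–C with C on the carbonyl side → ester.
–C(=O)– with carbon on both sides → ketone.
pendant –COOH: carbonyl C bonded to C and –OH → carboxylic acid.
pendant –COOCH3: carbonyl C bonded to C and –OCH3 → ester.
pendant –COOH: carbonyl C bonded to C and –OH → carboxylic acid.
pendant –OCH3: C–O–C with sp³ C, no adjacent C=O → ether.
pendant –NHC(=O)CH3: N bonded to a carbonyl → amide (not amine).
pendant –CONH2: carbonyl C bonded to C and N → amide.
–C(=O)OCH3: carbonyl C bonded to C and to –OCH3 → ester (not ketone + ether).
Carboxylic acid appears at: CH(COOH), CH(COOH), CH(COOH) → 3.

3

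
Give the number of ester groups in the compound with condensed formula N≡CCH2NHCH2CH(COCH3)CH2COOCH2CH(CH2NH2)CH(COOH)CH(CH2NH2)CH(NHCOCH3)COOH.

1

N≡C–: carbon triple-bonded to nitrogen → nitrile.
C–N–C with sp³ carbons and no adjacent C=O → amine (secondary).
pendant –COCH3: carbonyl C bonded to two carbons → ketone.
–C(=O)–O–C with C on the carbonyl side → ester.
pendant –CH2NH2: N on sp³ C, no adjacent C=O → amine.
pendant –COOH: carbonyl C bonded to C and –OH → carboxylic acid.
pendant –CH2NH2: N on sp³ C, no adjacent C=O → amine.
pendant –NHC(=O)CH3: N bonded to a carbonyl → amide (not amine).
–COOH: carbonyl C bonded to –OH and C → carboxylic acid (the –OH is not a separate alcohol).
Ester appears at: CH2COOCH2 → 1.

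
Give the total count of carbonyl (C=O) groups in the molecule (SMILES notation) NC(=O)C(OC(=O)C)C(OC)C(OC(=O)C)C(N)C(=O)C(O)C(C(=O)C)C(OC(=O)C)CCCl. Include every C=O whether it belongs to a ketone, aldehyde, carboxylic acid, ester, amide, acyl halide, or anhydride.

H2NCO: amide, 1 C=O (running total 1).
CH(OCOCH3): ester, 1 C=O (running total 2).
CH(OCOCH3): ester, 1 C=O (running total 3).
CO: ketone, 1 C=O (running total 4).
CH(COCH3): ketone, 1 C=O (running total 5).
CH(OCOCH3): ester, 1 C=O (running total 6).

6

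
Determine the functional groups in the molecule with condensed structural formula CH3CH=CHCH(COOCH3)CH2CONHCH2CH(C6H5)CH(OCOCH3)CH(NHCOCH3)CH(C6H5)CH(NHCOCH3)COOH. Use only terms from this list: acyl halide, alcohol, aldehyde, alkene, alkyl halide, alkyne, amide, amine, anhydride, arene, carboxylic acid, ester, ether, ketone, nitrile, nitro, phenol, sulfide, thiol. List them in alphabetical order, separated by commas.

C=C double bond → alkene.
pendant –COOCH3: carbonyl C bonded to C and –OCH3 → ester.
–C(=O)–N– linkage → amide (the N is not an amine).
pendant –C6H5: benzene ring → arene.
pendant –OC(=O)CH3: an acyloxy group → ester.
pendant –NHC(=O)CH3: N bonded to a carbonyl → amide (not amine).
pendant –C6H5: benzene ring → arene.
pendant –NHC(=O)CH3: N bonded to a carbonyl → amide (not amine).
–COOH: carbonyl C bonded to –OH and C → carboxylic acid (the –OH is not a separate alcohol).

alkene, amide, arene, carboxylic acid, ester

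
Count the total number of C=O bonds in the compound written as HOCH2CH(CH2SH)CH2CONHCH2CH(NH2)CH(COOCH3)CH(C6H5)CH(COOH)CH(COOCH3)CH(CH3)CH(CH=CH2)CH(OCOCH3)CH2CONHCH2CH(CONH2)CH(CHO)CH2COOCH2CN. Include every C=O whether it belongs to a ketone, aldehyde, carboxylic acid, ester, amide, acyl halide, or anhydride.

9

CH2CONHCH2: amide, 1 C=O (running total 1).
CH(COOCH3): ester, 1 C=O (running total 2).
CH(COOH): carboxylic acid, 1 C=O (running total 3).
CH(COOCH3): ester, 1 C=O (running total 4).
CH(OCOCH3): ester, 1 C=O (running total 5).
CH2CONHCH2: amide, 1 C=O (running total 6).
CH(CONH2): amide, 1 C=O (running total 7).
CH(CHO): aldehyde, 1 C=O (running total 8).
CH2COOCH2: ester, 1 C=O (running total 9).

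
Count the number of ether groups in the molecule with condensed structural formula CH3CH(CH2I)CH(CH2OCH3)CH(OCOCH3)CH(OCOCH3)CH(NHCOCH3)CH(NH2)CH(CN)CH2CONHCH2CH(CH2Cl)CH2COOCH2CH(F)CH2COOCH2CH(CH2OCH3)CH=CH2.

pendant –CH2X: halogen on sp³ carbon → alkyl halide.
pendant –CH2OCH3: C–O–C linkage → ether.
pendant –OC(=O)CH3: an acyloxy group → ester.
pendant –OC(=O)CH3: an acyloxy group → ester.
pendant –NHC(=O)CH3: N bonded to a carbonyl → amide (not amine).
–NH2 on an sp³ carbon with no adjacent C=O → amine.
pendant –C≡N: nitrile.
–C(=O)–N– linkage → amide (the N is not an amine).
pendant –CH2X: halogen on sp³ carbon → alkyl halide.
–C(=O)–O–C with C on the carbonyl side → ester.
halogen on an sp³ carbon → alkyl halide.
–C(=O)–O–C with C on the carbonyl side → ester.
pendant –CH2OCH3: C–O–C linkage → ether.
C=C double bond → alkene.
Ether appears at: CH(CH2OCH3), CH(CH2OCH3) → 2.

2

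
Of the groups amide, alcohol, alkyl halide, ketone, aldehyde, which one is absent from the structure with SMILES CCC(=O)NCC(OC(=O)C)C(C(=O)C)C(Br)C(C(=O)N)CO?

aldehyde

alkyl halide: present (CH(Br) — halogen on an sp³ carbon → alkyl halide).
ketone: present (CH(COCH3) — pendant –COCH3: carbonyl C bonded to two carbons → ketone).
amide: present (CH2CONHCH2 — –C(=O)–N– linkage → amide (the N is not an amine)).
alcohol: present (CH2OH — –OH on an sp³ carbon → alcohol).
aldehyde: absent. In CH(COCH3), the carbonyl carbon is bonded to two carbons, so it is a ketone, not an aldehyde.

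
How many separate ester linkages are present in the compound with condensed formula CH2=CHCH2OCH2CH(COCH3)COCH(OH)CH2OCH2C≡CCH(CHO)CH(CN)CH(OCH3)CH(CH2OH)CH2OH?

0

Reading the structure from left to right:
  CH2=CH: C=C double bond → alkene.
  CH2OCH2: C–O–C with sp³ carbons on both sides and no adjacent C=O → ether.
  CH(COCH3): pendant –COCH3: carbonyl C bonded to two carbons → ketone.
  CO: –C(=O)– with carbon on both sides → ketone.
  CH(OH): –OH on an sp³ carbon → alcohol (secondary).
  CH2OCH2: C–O–C with sp³ carbons on both sides and no adjacent C=O → ether.
  C≡C: C≡C triple bond → alkyne.
  CH(CHO): pendant –CHO: carbonyl C bonded to C and H → aldehyde.
  CH(CN): pendant –C≡N: nitrile.
  CH(OCH3): pendant –OCH3: C–O–C with sp³ C, no adjacent C=O → ether.
  CH(CH2OH): pendant –CH2OH on an sp³ backbone C → alcohol.
  CH2OH: –OH on an sp³ carbon → alcohol.
No segment is a ester: CH2OCH2 is ether, not ester; CH(COCH3) is ketone, not ester; CO is ketone, not ester. → 0.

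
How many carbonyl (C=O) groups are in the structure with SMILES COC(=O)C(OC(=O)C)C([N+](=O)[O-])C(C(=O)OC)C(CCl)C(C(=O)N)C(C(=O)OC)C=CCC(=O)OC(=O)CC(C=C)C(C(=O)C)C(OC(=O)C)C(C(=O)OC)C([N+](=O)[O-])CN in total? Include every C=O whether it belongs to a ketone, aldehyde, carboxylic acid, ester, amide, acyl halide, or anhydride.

CH3OOC: ester, 1 C=O (running total 1).
CH(OCOCH3): ester, 1 C=O (running total 2).
CH(COOCH3): ester, 1 C=O (running total 3).
CH(CONH2): amide, 1 C=O (running total 4).
CH(COOCH3): ester, 1 C=O (running total 5).
CH2CO-O-COCH2: anhydride, 2 C=O (running total 7).
CH(COCH3): ketone, 1 C=O (running total 8).
CH(OCOCH3): ester, 1 C=O (running total 9).
CH(COOCH3): ester, 1 C=O (running total 10).

10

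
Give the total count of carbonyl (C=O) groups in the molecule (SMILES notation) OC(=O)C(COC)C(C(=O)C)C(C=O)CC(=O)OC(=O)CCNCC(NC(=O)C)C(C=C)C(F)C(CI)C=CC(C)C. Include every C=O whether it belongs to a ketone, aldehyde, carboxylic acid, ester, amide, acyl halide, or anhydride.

HOOC: carboxylic acid, 1 C=O (running total 1).
CH(COCH3): ketone, 1 C=O (running total 2).
CH(CHO): aldehyde, 1 C=O (running total 3).
CH2CO-O-COCH2: anhydride, 2 C=O (running total 5).
CH(NHCOCH3): amide, 1 C=O (running total 6).

6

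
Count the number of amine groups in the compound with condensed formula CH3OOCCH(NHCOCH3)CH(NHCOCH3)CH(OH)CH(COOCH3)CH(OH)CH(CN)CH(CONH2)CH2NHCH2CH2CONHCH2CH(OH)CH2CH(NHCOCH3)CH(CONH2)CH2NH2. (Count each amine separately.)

2

Taking each segment in turn:
  CH3OOC: CH3O–C(=O)–: carbonyl C bonded to C and to –OCH3 → ester (not ketone + ether).
  CH(NHCOCH3): pendant –NHC(=O)CH3: N bonded to a carbonyl → amide (not amine).
  CH(NHCOCH3): pendant –NHC(=O)CH3: N bonded to a carbonyl → amide (not amine).
  CH(OH): –OH on an sp³ carbon → alcohol (secondary).
  CH(COOCH3): pendant –COOCH3: carbonyl C bonded to C and –OCH3 → ester.
  CH(OH): –OH on an sp³ carbon → alcohol (secondary).
  CH(CN): pendant –C≡N: nitrile.
  CH(CONH2): pendant –CONH2: carbonyl C bonded to C and N → amide.
  CH2NHCH2: C–N–C with sp³ carbons and no adjacent C=O → amine (secondary).
  CH2CONHCH2: –C(=O)–N– linkage → amide (the N is not an amine).
  CH(OH): –OH on an sp³ carbon → alcohol (secondary).
  CH(NHCOCH3): pendant –NHC(=O)CH3: N bonded to a carbonyl → amide (not amine).
  CH(CONH2): pendant –CONH2: carbonyl C bonded to C and N → amide.
  CH2NH2: –NH2 on an sp³ carbon with no adjacent C=O → amine.
Amine appears at: CH2NHCH2, CH2NH2 → 2.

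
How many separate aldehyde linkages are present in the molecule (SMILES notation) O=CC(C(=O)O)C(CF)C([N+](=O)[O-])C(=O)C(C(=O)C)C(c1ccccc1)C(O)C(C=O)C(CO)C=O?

Working along the chain:
  OHC: terminal –CHO: carbonyl C bonded to H and C → aldehyde.
  CH(COOH): pendant –COOH: carbonyl C bonded to C and –OH → carboxylic acid.
  CH(CH2F): pendant –CH2X: halogen on sp³ carbon → alkyl halide.
  CH(NO2): –NO2 on an sp³ carbon → nitro (the N=O is not a carbonyl).
  CO: –C(=O)– with carbon on both sides → ketone.
  CH(COCH3): pendant –COCH3: carbonyl C bonded to two carbons → ketone.
  CH(C6H5): pendant –C6H5: benzene ring → arene.
  CH(OH): –OH on an sp³ carbon → alcohol (secondary).
  CH(CHO): pendant –CHO: carbonyl C bonded to C and H → aldehyde.
  CH(CH2OH): pendant –CH2OH on an sp³ backbone C → alcohol.
  CHO: terminal –CHO: carbonyl C bonded to H and C → aldehyde.
Aldehyde appears at: OHC, CH(CHO), CHO → 3.

3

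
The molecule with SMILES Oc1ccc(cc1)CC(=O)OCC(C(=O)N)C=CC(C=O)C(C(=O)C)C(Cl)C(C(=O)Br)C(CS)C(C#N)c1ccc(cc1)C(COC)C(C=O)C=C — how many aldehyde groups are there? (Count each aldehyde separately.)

–OH attached directly to an aromatic ring → phenol (not alcohol); the ring itself is an arene.
–C(=O)–O–C with C on the carbonyl side → ester.
pendant –CONH2: carbonyl C bonded to C and N → amide.
C=C double bond → alkene.
pendant –CHO: carbonyl C bonded to C and H → aldehyde.
pendant –COCH3: carbonyl C bonded to two carbons → ketone.
halogen on an sp³ carbon → alkyl halide.
pendant –C(=O)X: carbonyl C bonded to C and halogen → acyl halide.
pendant –CH2SH → thiol.
pendant –C≡N: nitrile.
para-disubstituted benzene ring → arene.
pendant –CH2OCH3: C–O–C linkage → ether.
pendant –CHO: carbonyl C bonded to C and H → aldehyde.
C=C double bond → alkene.
Aldehyde appears at: CH(CHO), CH(CHO) → 2.

2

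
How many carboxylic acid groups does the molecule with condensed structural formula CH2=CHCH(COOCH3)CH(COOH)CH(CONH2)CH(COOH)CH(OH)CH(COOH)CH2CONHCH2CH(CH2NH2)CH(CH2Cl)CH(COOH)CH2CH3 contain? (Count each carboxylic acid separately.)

4

Working along the chain:
  CH2=CH: C=C double bond → alkene.
  CH(COOCH3): pendant –COOCH3: carbonyl C bonded to C and –OCH3 → ester.
  CH(COOH): pendant –COOH: carbonyl C bonded to C and –OH → carboxylic acid.
  CH(CONH2): pendant –CONH2: carbonyl C bonded to C and N → amide.
  CH(COOH): pendant –COOH: carbonyl C bonded to C and –OH → carboxylic acid.
  CH(OH): –OH on an sp³ carbon → alcohol (secondary).
  CH(COOH): pendant –COOH: carbonyl C bonded to C and –OH → carboxylic acid.
  CH2CONHCH2: –C(=O)–N– linkage → amide (the N is not an amine).
  CH(CH2NH2): pendant –CH2NH2: N on sp³ C, no adjacent C=O → amine.
  CH(CH2Cl): pendant –CH2X: halogen on sp³ carbon → alkyl halide.
  CH(COOH): pendant –COOH: carbonyl C bonded to C and –OH → carboxylic acid.
Carboxylic acid appears at: CH(COOH), CH(COOH), CH(COOH), CH(COOH) → 4.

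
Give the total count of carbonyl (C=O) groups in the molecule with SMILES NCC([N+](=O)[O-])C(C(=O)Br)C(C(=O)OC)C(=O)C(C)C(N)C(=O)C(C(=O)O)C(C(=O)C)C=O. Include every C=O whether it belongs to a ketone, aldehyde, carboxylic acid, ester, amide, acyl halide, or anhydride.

CH(COBr): acyl halide, 1 C=O (running total 1).
CH(COOCH3): ester, 1 C=O (running total 2).
CO: ketone, 1 C=O (running total 3).
CO: ketone, 1 C=O (running total 4).
CH(COOH): carboxylic acid, 1 C=O (running total 5).
CH(COCH3): ketone, 1 C=O (running total 6).
CHO: aldehyde, 1 C=O (running total 7).

7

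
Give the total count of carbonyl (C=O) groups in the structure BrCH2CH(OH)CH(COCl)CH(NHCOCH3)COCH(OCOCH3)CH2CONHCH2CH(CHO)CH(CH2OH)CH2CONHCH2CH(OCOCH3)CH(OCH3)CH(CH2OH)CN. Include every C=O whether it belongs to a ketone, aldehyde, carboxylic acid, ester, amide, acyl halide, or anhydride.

CH(COCl): acyl halide, 1 C=O (running total 1).
CH(NHCOCH3): amide, 1 C=O (running total 2).
CO: ketone, 1 C=O (running total 3).
CH(OCOCH3): ester, 1 C=O (running total 4).
CH2CONHCH2: amide, 1 C=O (running total 5).
CH(CHO): aldehyde, 1 C=O (running total 6).
CH2CONHCH2: amide, 1 C=O (running total 7).
CH(OCOCH3): ester, 1 C=O (running total 8).

8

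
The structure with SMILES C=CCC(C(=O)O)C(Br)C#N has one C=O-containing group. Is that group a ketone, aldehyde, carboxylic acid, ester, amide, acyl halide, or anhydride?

The carbonyl is in the CH(COOH) segment: pendant –COOH: carbonyl C bonded to C and –OH → carboxylic acid.

carboxylic acid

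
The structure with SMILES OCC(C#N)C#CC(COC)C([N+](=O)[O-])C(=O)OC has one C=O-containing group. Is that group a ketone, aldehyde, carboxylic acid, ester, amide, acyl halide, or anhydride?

ester

The carbonyl is in the COOCH3 segment: –C(=O)OCH3: carbonyl C bonded to C and to –OCH3 → ester (not ketone + ether).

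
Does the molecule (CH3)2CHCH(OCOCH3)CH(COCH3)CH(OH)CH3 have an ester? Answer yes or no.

yes

pendant –OC(=O)CH3: an acyloxy group → ester.
pendant –COCH3: carbonyl C bonded to two carbons → ketone.
–OH on an sp³ carbon → alcohol (secondary).
The CH(OCOCH3) segment supplies the ester: pendant –OC(=O)CH3: an acyloxy group → ester.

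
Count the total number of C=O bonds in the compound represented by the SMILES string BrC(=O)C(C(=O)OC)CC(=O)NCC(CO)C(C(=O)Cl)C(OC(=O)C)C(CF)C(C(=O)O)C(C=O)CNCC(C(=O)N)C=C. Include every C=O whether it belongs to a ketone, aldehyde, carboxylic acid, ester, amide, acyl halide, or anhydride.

BrCO: acyl halide, 1 C=O (running total 1).
CH(COOCH3): ester, 1 C=O (running total 2).
CH2CONHCH2: amide, 1 C=O (running total 3).
CH(COCl): acyl halide, 1 C=O (running total 4).
CH(OCOCH3): ester, 1 C=O (running total 5).
CH(COOH): carboxylic acid, 1 C=O (running total 6).
CH(CHO): aldehyde, 1 C=O (running total 7).
CH(CONH2): amide, 1 C=O (running total 8).

8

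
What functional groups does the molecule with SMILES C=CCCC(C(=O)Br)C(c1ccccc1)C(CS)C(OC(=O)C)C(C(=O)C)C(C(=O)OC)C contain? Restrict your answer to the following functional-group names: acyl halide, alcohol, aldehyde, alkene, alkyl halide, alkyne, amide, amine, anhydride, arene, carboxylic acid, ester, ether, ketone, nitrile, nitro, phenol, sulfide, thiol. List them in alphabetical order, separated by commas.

Taking each segment in turn:
  CH2=CH: C=C double bond → alkene.
  CH(COBr): pendant –C(=O)X: carbonyl C bonded to C and halogen → acyl halide.
  CH(C6H5): pendant –C6H5: benzene ring → arene.
  CH(CH2SH): pendant –CH2SH → thiol.
  CH(OCOCH3): pendant –OC(=O)CH3: an acyloxy group → ester.
  CH(COCH3): pendant –COCH3: carbonyl C bonded to two carbons → ketone.
  CH(COOCH3): pendant –COOCH3: carbonyl C bonded to C and –OCH3 → ester.

acyl halide, alkene, arene, ester, ketone, thiol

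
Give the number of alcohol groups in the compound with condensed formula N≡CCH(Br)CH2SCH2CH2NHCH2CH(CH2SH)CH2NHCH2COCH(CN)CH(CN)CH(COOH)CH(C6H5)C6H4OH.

0

Reading the structure from left to right:
  N≡C: N≡C–: carbon triple-bonded to nitrogen → nitrile.
  CH(Br): halogen on an sp³ carbon → alkyl halide.
  CH2SCH2: C–S–C linkage → sulfide (thioether).
  CH2NHCH2: C–N–C with sp³ carbons and no adjacent C=O → amine (secondary).
  CH(CH2SH): pendant –CH2SH → thiol.
  CH2NHCH2: C–N–C with sp³ carbons and no adjacent C=O → amine (secondary).
  CO: –C(=O)– with carbon on both sides → ketone.
  CH(CN): pendant –C≡N: nitrile.
  CH(CN): pendant –C≡N: nitrile.
  CH(COOH): pendant –COOH: carbonyl C bonded to C and –OH → carboxylic acid.
  CH(C6H5): pendant –C6H5: benzene ring → arene.
  C6H4OH: –OH attached directly to an aromatic ring → phenol (not alcohol); the ring itself is an arene.
No segment is a alcohol: CH(CH2SH) is thiol, not alcohol; CO is ketone, not alcohol; CH(COOH) is carboxylic acid, not alcohol. → 0.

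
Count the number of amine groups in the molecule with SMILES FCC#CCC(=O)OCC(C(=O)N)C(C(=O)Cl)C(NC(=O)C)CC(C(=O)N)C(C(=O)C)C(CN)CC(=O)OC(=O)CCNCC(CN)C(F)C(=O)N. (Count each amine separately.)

Taking each segment in turn:
  FCH2: halogen on an sp³ carbon → alkyl halide.
  C≡C: C≡C triple bond → alkyne.
  CH2COOCH2: –C(=O)–O–C with C on the carbonyl side → ester.
  CH(CONH2): pendant –CONH2: carbonyl C bonded to C and N → amide.
  CH(COCl): pendant –C(=O)X: carbonyl C bonded to C and halogen → acyl halide.
  CH(NHCOCH3): pendant –NHC(=O)CH3: N bonded to a carbonyl → amide (not amine).
  CH(CONH2): pendant –CONH2: carbonyl C bonded to C and N → amide.
  CH(COCH3): pendant –COCH3: carbonyl C bonded to two carbons → ketone.
  CH(CH2NH2): pendant –CH2NH2: N on sp³ C, no adjacent C=O → amine.
  CH2CO-O-COCH2: two acyl groups sharing one oxygen, –C(=O)–O–C(=O)– → anhydride.
  CH2NHCH2: C–N–C with sp³ carbons and no adjacent C=O → amine (secondary).
  CH(CH2NH2): pendant –CH2NH2: N on sp³ C, no adjacent C=O → amine.
  CH(F): halogen on an sp³ carbon → alkyl halide.
  CONH2: –C(=O)NH2: carbonyl C bonded to C and to N → amide (the N is not a separate amine).
Amine appears at: CH(CH2NH2), CH2NHCH2, CH(CH2NH2) → 3.

3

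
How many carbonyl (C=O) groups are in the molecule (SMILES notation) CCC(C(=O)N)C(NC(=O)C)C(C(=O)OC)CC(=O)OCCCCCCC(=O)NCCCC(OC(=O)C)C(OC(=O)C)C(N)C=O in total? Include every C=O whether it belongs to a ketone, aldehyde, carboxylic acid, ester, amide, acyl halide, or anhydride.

8

CH(CONH2): amide, 1 C=O (running total 1).
CH(NHCOCH3): amide, 1 C=O (running total 2).
CH(COOCH3): ester, 1 C=O (running total 3).
CH2COOCH2: ester, 1 C=O (running total 4).
CH2CONHCH2: amide, 1 C=O (running total 5).
CH(OCOCH3): ester, 1 C=O (running total 6).
CH(OCOCH3): ester, 1 C=O (running total 7).
CHO: aldehyde, 1 C=O (running total 8).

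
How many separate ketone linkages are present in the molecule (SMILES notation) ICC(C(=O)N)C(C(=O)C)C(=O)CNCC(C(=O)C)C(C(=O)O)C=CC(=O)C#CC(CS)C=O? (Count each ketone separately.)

4

Working along the chain:
  ICH2: halogen on an sp³ carbon → alkyl halide.
  CH(CONH2): pendant –CONH2: carbonyl C bonded to C and N → amide.
  CH(COCH3): pendant –COCH3: carbonyl C bonded to two carbons → ketone.
  CO: –C(=O)– with carbon on both sides → ketone.
  CH2NHCH2: C–N–C with sp³ carbons and no adjacent C=O → amine (secondary).
  CH(COCH3): pendant –COCH3: carbonyl C bonded to two carbons → ketone.
  CH(COOH): pendant –COOH: carbonyl C bonded to C and –OH → carboxylic acid.
  CH=CH: C=C double bond → alkene.
  CO: –C(=O)– with carbon on both sides → ketone.
  C≡C: C≡C triple bond → alkyne.
  CH(CH2SH): pendant –CH2SH → thiol.
  CHO: terminal –CHO: carbonyl C bonded to H and C → aldehyde.
Ketone appears at: CH(COCH3), CO, CH(COCH3), CO → 4.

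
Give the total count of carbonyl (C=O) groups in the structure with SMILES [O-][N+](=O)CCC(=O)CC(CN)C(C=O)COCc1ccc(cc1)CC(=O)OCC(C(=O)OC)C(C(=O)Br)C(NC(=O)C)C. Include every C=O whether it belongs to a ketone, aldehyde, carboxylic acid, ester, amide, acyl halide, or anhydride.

6

CO: ketone, 1 C=O (running total 1).
CH(CHO): aldehyde, 1 C=O (running total 2).
CH2COOCH2: ester, 1 C=O (running total 3).
CH(COOCH3): ester, 1 C=O (running total 4).
CH(COBr): acyl halide, 1 C=O (running total 5).
CH(NHCOCH3): amide, 1 C=O (running total 6).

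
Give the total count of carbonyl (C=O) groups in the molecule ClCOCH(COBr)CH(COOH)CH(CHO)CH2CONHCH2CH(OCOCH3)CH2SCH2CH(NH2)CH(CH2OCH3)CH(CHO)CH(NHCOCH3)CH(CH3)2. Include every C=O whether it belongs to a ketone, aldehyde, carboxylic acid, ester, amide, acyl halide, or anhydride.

8

ClCO: acyl halide, 1 C=O (running total 1).
CH(COBr): acyl halide, 1 C=O (running total 2).
CH(COOH): carboxylic acid, 1 C=O (running total 3).
CH(CHO): aldehyde, 1 C=O (running total 4).
CH2CONHCH2: amide, 1 C=O (running total 5).
CH(OCOCH3): ester, 1 C=O (running total 6).
CH(CHO): aldehyde, 1 C=O (running total 7).
CH(NHCOCH3): amide, 1 C=O (running total 8).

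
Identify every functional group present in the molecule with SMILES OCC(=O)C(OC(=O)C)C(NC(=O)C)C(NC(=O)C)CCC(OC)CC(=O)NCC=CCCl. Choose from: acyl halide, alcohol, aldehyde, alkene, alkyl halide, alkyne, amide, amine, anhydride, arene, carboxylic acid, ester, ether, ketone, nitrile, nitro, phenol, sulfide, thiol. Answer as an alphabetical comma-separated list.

alcohol, alkene, alkyl halide, amide, ester, ether, ketone

Working along the chain:
  HOCH2: HO– on an sp³ carbon → alcohol.
  CO: –C(=O)– with carbon on both sides → ketone.
  CH(OCOCH3): pendant –OC(=O)CH3: an acyloxy group → ester.
  CH(NHCOCH3): pendant –NHC(=O)CH3: N bonded to a carbonyl → amide (not amine).
  CH(NHCOCH3): pendant –NHC(=O)CH3: N bonded to a carbonyl → amide (not amine).
  CH(OCH3): pendant –OCH3: C–O–C with sp³ C, no adjacent C=O → ether.
  CH2CONHCH2: –C(=O)–N– linkage → amide (the N is not an amine).
  CH=CH: C=C double bond → alkene.
  CH2Cl: halogen on an sp³ carbon → alkyl halide.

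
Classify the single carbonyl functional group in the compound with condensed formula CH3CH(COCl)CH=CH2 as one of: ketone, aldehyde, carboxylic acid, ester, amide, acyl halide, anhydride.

The carbonyl is in the CH(COCl) segment: pendant –C(=O)X: carbonyl C bonded to C and halogen → acyl halide.

acyl halide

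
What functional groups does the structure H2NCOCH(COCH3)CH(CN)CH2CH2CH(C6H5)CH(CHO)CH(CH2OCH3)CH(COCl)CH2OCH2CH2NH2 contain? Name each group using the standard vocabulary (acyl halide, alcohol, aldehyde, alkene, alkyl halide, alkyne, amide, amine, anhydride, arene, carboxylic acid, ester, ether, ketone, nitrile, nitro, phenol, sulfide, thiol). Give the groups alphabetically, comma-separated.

acyl halide, aldehyde, amide, amine, arene, ether, ketone, nitrile

Taking each segment in turn:
  H2NCO: –C(=O)NH2: carbonyl C bonded to C and to N → amide (the N is not a separate amine).
  CH(COCH3): pendant –COCH3: carbonyl C bonded to two carbons → ketone.
  CH(CN): pendant –C≡N: nitrile.
  CH(C6H5): pendant –C6H5: benzene ring → arene.
  CH(CHO): pendant –CHO: carbonyl C bonded to C and H → aldehyde.
  CH(CH2OCH3): pendant –CH2OCH3: C–O–C linkage → ether.
  CH(COCl): pendant –C(=O)X: carbonyl C bonded to C and halogen → acyl halide.
  CH2OCH2: C–O–C with sp³ carbons on both sides and no adjacent C=O → ether.
  CH2NH2: –NH2 on an sp³ carbon with no adjacent C=O → amine.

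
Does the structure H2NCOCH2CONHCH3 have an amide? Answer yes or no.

yes

–C(=O)NH2: carbonyl C bonded to C and to N → amide (the N is not a separate amine).
–C(=O)NHCH3: carbonyl C bonded to C and to N → amide (the N is not an amine).
The H2NCO segment supplies the amide: –C(=O)NH2: carbonyl C bonded to C and to N → amide (the N is not a separate amine).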